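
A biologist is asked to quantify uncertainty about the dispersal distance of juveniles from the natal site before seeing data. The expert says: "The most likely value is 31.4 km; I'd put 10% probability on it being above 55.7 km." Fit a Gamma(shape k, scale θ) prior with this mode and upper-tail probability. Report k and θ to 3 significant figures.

k ≈ 6.79, θ ≈ 5.43

Gamma(k,θ) with k>1 has mode (k−1)θ, so θ = 31.4/(k−1).
Need P(X < 55.7) = 0.9 with θ tied to k this way. Start at k = 2, θ = 31.4: P(X<55.7) ≈ 0.529.
Too low — raise k to concentrate. Iterating converges to k ≈ 6.79.
Then θ = 31.4/(6.79−1) ≈ 5.43.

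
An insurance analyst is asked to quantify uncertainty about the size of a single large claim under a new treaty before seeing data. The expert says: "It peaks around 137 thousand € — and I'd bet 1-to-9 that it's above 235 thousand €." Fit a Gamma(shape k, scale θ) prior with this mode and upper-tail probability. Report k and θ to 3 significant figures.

Gamma(k,θ) with k>1 has mode (k−1)θ, so θ = 137/(k−1).
Need P(X < 235) = 0.9 with θ tied to k this way. Start at k = 2, θ = 137: P(X<235) ≈ 0.511.
Too low — raise k to concentrate. Iterating converges to k ≈ 7.51.
Then θ = 137/(7.51−1) ≈ 21.1.

k ≈ 7.51, θ ≈ 21.1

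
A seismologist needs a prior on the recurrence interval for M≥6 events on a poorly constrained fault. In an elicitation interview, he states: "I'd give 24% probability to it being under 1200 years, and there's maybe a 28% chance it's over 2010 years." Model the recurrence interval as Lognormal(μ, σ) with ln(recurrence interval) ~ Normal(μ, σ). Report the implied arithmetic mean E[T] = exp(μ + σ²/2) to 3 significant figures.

If T ~ Lognormal(μ,σ) then ln T ~ Normal(μ,σ), so the p-quantile of ln T is μ + z_p·σ.
ln(1200) = 7.09 and ln(2010) = 7.606; z_{0.24} = -0.7063, z_{0.72} = 0.5828.
σ = (7.606 − 7.09)/(0.5828 − (-0.7063)) = 0.400.
μ = 7.09 − (-0.7063)·0.400 = 7.373.
E[T] = exp(μ + σ²/2) = exp(7.373 + 0.0800) = 1720 years.

E[T] ≈ 1720 years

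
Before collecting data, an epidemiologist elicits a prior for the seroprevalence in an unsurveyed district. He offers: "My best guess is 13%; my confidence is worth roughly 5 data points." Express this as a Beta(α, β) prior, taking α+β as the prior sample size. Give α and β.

Under the effective-sample-size interpretation, Beta(α, β) has prior mean α/(α+β) and prior sample size α+β.
So α+β = 5 and α/(α+β) = 0.13, giving α = 0.13·5 = 0.65 and β = 5 − 0.65 = 4.35.

α = 0.65, β = 4.35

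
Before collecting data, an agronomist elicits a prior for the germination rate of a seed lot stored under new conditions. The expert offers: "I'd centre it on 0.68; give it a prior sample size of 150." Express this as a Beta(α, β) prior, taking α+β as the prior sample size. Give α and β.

Under the effective-sample-size interpretation, Beta(α, β) has prior mean α/(α+β) and prior sample size α+β.
So α+β = 150 and α/(α+β) = 0.68, giving α = 0.68·150 = 102 and β = 150 − 102 = 48.

α = 102, β = 48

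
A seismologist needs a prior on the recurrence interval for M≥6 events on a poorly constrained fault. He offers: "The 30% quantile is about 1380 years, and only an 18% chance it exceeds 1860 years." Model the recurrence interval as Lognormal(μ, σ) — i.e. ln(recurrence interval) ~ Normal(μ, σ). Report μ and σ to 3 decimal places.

If T ~ Lognormal(μ,σ) then ln T ~ Normal(μ,σ), so the p-quantile of ln T is μ + z_p·σ.
ln(1380) = 7.23 and ln(1860) = 7.528; z_{0.3} = -0.5244, z_{0.82} = 0.9154.
σ = (7.528 − 7.23)/(0.9154 − (-0.5244)) = 0.207.
μ = 7.23 − (-0.5244)·0.207 = 7.339.

μ ≈ 7.339, σ ≈ 0.207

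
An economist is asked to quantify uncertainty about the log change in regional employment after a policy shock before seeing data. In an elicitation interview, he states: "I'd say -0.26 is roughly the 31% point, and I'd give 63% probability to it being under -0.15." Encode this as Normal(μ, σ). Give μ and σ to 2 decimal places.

The p-quantile of Normal(μ,σ) is μ + z_p·σ, with z_{0.31} = -0.4959 and z_{0.63} = 0.3319.
Eliminate σ: μ = (z₂·x₁ − z₁·x₂)/(z₂ − z₁) = (0.3319·-0.26 − (-0.4959)·-0.15)/0.8277 = -0.19.
Then σ = (x₂ − x₁)/(z₂ − z₁) = (-0.15 − -0.26)/0.8277 = 0.13.

μ = -0.19, σ = 0.13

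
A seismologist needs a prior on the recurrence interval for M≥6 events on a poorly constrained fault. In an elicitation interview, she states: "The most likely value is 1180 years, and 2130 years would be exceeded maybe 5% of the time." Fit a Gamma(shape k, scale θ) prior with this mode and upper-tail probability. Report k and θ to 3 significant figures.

Gamma(k,θ) with k>1 has mode (k−1)θ, so θ = 1180/(k−1).
Need P(X < 2130) = 0.95 with θ tied to k this way. Start at k = 2, θ = 1180: P(X<2130) ≈ 0.539.
Too low — raise k to concentrate. Iterating converges to k ≈ 8.99.
Then θ = 1180/(8.99−1) ≈ 148.

k ≈ 8.99, θ ≈ 148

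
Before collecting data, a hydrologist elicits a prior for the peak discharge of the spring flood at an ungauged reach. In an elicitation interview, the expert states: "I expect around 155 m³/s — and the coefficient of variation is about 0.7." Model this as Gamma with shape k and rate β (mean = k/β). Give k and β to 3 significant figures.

For Gamma(k, rate β): mean = k/β, variance = k/β², so CV = 1/√k.
CV = 0.7, hence k = 1/CV² = 2.04.
Then β = k/mean = 2.04/155 = 0.0132.

k ≈ 2.04, β ≈ 0.0132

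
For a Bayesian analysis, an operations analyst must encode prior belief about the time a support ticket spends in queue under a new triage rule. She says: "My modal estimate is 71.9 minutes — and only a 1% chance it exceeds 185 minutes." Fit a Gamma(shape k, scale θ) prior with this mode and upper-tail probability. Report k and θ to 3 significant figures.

k ≈ 6.22, θ ≈ 13.8

Gamma(k,θ) with k>1 has mode (k−1)θ, so θ = 71.9/(k−1).
Need P(X < 185) = 0.99 with θ tied to k this way. Start at k = 2, θ = 71.9: P(X<185) ≈ 0.727.
Too low — raise k to concentrate. Iterating converges to k ≈ 6.22.
Then θ = 71.9/(6.22−1) ≈ 13.8.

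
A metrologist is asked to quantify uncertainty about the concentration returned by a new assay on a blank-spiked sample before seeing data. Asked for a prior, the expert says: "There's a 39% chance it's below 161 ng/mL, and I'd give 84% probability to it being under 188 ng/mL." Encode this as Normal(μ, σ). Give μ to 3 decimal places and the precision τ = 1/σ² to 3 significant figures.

μ = 166.921, τ = 0.00223

For Normal(μ,σ), the p-quantile is μ + z_p·σ. Here z_{0.39} = -0.2793, z_{0.84} = 0.9945.
So 161 = μ − 0.2793σ and 188 = μ + 0.9945σ.
Subtracting: σ = (188 − 161)/(0.9945 − (-0.2793)) = 21.197.
Then μ = 161 − (-0.2793)·21.197 = 166.921.
Precision τ = 1/σ² = 1/21.2² = 0.00223.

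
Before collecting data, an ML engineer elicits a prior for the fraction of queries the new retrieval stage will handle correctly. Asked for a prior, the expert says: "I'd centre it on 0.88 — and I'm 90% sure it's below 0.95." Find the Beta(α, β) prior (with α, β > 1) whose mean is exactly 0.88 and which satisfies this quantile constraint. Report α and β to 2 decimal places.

α ≈ 24.52, β ≈ 3.34

With mean 0.88 fixed, write α = 0.88s, β = 0.12s where s = α+β.
Need P(θ < 0.95) = 0.9 under Beta(0.88s, 0.12s). Normal approximation: (q−m)/√(m(1−m)/s) ≈ z_{0.9} = 1.28, so s ≈ 0.88·0.12·(1.28)²/(0.95−0.88)² = 35.4.
At s = 35.4: P(θ<0.95) ≈ 0.931. Adjusting to match 0.9 gives s ≈ 27.87.
So α = 0.88·27.87 ≈ 24.52, β = 0.12·27.87 ≈ 3.34.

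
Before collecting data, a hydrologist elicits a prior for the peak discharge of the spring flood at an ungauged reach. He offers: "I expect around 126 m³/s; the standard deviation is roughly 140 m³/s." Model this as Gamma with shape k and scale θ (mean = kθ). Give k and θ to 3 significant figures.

For Gamma(k, scale θ): mean = kθ, variance = kθ², so CV = 1/√k.
CV = SD/mean = 140/126 = 1.111, hence k = 1/CV² = 0.81.
Then θ = mean/k = 126/0.81 = 156.

k ≈ 0.81, θ ≈ 156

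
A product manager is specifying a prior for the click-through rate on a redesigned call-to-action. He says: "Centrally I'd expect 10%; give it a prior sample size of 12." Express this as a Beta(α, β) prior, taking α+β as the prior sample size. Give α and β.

Under the effective-sample-size interpretation, Beta(α, β) has prior mean α/(α+β) and prior sample size α+β.
So α+β = 12 and α/(α+β) = 0.1, giving α = 0.1·12 = 1.2 and β = 12 − 1.2 = 10.8.

α = 1.2, β = 10.8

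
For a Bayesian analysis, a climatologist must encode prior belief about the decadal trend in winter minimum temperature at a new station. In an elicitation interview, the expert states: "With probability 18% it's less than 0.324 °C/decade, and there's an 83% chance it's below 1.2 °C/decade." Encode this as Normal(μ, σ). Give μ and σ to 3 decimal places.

The p-quantile of Normal(μ,σ) is μ + z_p·σ, with z_{0.18} = -0.9154 and z_{0.83} = 0.9542.
Eliminate σ: μ = (z₂·x₁ − z₁·x₂)/(z₂ − z₁) = (0.9542·0.324 − (-0.9154)·1.2)/1.87 = 0.753.
Then σ = (x₂ − x₁)/(z₂ − z₁) = (1.2 − 0.324)/1.87 = 0.469.

μ = 0.753, σ = 0.469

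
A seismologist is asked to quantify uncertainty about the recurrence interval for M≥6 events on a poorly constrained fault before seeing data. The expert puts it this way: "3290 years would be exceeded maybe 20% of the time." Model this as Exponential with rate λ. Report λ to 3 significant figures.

λ ≈ 0.000489

P(T > 3290.0) = e^(−λ·3290.0) = 0.2, so λ = −ln(0.2)/3290.0 = 0.000489.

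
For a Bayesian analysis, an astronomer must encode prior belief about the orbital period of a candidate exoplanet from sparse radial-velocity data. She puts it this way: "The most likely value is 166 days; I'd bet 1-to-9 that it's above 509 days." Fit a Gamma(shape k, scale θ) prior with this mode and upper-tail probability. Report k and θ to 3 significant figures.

k ≈ 2.51, θ ≈ 110

Gamma(k,θ) with k>1 has mode (k−1)θ, so θ = 166/(k−1).
Need P(X < 509) = 0.9 with θ tied to k this way. Start at k = 2, θ = 166: P(X<509) ≈ 0.811.
Too low — raise k to concentrate. Iterating converges to k ≈ 2.51.
Then θ = 166/(2.51−1) ≈ 110.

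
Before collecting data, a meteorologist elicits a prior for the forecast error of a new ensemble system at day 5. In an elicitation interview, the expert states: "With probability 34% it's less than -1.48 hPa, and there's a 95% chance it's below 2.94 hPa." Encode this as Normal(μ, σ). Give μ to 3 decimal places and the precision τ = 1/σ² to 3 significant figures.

μ = -0.594, τ = 0.217

The p-quantile of Normal(μ,σ) is μ + z_p·σ, with z_{0.34} = -0.4125 and z_{0.95} = 1.645.
Eliminate σ: μ = (z₂·x₁ − z₁·x₂)/(z₂ − z₁) = (1.645·-1.48 − (-0.4125)·2.94)/2.057 = -0.594.
Then σ = (x₂ − x₁)/(z₂ − z₁) = (2.94 − -1.48)/2.057 = 2.148.
Precision τ = 1/σ² = 1/2.148² = 0.217.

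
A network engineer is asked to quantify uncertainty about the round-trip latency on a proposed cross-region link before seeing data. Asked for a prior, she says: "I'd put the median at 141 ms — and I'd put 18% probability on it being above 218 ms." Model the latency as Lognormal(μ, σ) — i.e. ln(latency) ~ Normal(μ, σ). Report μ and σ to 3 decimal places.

μ ≈ 4.949, σ ≈ 0.476

If T ~ Lognormal(μ,σ) then ln T ~ Normal(μ,σ), so the p-quantile of ln T is μ + z_p·σ.
ln(141) = 4.949 and ln(218) = 5.384; z_{0.5} = 0, z_{0.82} = 0.9154.
σ = (5.384 − 4.949)/(0.9154 − (0)) = 0.476.
μ = 4.949 − (0)·0.476 = 4.949.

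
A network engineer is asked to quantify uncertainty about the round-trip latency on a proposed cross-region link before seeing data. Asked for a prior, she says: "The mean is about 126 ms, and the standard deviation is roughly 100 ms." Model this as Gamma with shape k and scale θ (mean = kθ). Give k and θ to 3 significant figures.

k ≈ 1.59, θ ≈ 79.4

For Gamma(k, scale θ): mean = kθ, variance = kθ², so CV = 1/√k.
CV = SD/mean = 100/126 = 0.7937, hence k = 1/CV² = 1.59.
Then θ = mean/k = 126/1.59 = 79.4.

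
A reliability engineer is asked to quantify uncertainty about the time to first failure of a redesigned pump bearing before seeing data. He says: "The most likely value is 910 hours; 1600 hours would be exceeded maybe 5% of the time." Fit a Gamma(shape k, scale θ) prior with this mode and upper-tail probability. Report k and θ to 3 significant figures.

k ≈ 9.76, θ ≈ 104

Gamma(k,θ) with k>1 has mode (k−1)θ, so θ = 910/(k−1).
Need P(X < 1600) = 0.95 with θ tied to k this way. Start at k = 2, θ = 910: P(X<1600) ≈ 0.525.
Too low — raise k to concentrate. Iterating converges to k ≈ 9.76.
Then θ = 910/(9.76−1) ≈ 104.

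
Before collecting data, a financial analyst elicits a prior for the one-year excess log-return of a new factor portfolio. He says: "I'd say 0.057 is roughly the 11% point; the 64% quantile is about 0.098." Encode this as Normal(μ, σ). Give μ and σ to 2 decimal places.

μ = 0.09, σ = 0.03

The p-quantile of Normal(μ,σ) is μ + z_p·σ, with z_{0.11} = -1.227 and z_{0.64} = 0.3585.
Eliminate σ: μ = (z₂·x₁ − z₁·x₂)/(z₂ − z₁) = (0.3585·0.057 − (-1.227)·0.098)/1.585 = 0.09.
Then σ = (x₂ − x₁)/(z₂ − z₁) = (0.098 − 0.057)/1.585 = 0.03.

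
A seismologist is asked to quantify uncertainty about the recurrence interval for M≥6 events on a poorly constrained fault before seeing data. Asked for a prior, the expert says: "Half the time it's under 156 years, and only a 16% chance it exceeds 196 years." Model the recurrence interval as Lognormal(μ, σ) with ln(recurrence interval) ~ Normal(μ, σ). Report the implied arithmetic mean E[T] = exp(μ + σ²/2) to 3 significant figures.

If T ~ Lognormal(μ,σ) then ln T ~ Normal(μ,σ), so the p-quantile of ln T is μ + z_p·σ.
ln(156) = 5.05 and ln(196) = 5.278; z_{0.5} = 0, z_{0.84} = 0.9945.
σ = (5.278 − 5.05)/(0.9945 − (0)) = 0.230.
μ = 5.05 − (0)·0.230 = 5.050.
E[T] = exp(μ + σ²/2) = exp(5.050 + 0.0263) = 160 years.

E[T] ≈ 160 years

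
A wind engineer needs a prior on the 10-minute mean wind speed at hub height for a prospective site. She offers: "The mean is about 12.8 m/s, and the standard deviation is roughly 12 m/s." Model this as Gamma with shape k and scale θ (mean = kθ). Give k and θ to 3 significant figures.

For Gamma(k, scale θ): mean = kθ, variance = kθ², so CV = 1/√k.
CV = SD/mean = 12/12.8 = 0.9375, hence k = 1/CV² = 1.14.
Then θ = mean/k = 12.8/1.14 = 11.2.

k ≈ 1.14, θ ≈ 11.2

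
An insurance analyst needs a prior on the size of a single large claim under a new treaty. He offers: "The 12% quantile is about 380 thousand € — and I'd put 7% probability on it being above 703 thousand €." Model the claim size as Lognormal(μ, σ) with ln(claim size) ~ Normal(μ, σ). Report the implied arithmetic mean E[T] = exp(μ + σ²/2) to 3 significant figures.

If T ~ Lognormal(μ,σ) then ln T ~ Normal(μ,σ), so the p-quantile of ln T is μ + z_p·σ.
ln(380) = 5.94 and ln(703) = 6.555; z_{0.12} = -1.175, z_{0.93} = 1.476.
σ = (6.555 − 5.94)/(1.476 − (-1.175)) = 0.232.
μ = 5.94 − (-1.175)·0.232 = 6.213.
E[T] = exp(μ + σ²/2) = exp(6.213 + 0.0269) = 513 thousand €.

E[T] ≈ 513 thousand €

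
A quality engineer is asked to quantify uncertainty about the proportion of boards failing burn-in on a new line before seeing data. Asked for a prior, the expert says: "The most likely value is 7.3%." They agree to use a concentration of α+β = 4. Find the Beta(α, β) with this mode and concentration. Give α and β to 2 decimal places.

For α,β > 1 the Beta mode is (α−1)/(α+β−2). With α+β = 4, the mode is (α−1)/2.
Set (α−1)/2 = 0.073 → α = 1 + 0.073·2 = 1.15.
β = 4 − α = 2.85.

α = 1.15, β = 2.85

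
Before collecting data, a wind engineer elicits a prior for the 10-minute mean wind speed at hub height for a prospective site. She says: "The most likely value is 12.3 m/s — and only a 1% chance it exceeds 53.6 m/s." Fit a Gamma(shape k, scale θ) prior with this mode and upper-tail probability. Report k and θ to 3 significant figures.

k ≈ 2.88, θ ≈ 6.53

Gamma(k,θ) with k>1 has mode (k−1)θ, so θ = 12.3/(k−1).
Need P(X < 53.6) = 0.99 with θ tied to k this way. Start at k = 2, θ = 12.3: P(X<53.6) ≈ 0.931.
Too low — raise k to concentrate. Iterating converges to k ≈ 2.88.
Then θ = 12.3/(2.88−1) ≈ 6.53.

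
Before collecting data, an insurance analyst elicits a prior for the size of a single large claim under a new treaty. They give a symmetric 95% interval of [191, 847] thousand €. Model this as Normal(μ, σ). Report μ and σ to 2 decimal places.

A symmetric 95% interval runs μ ± z·σ with z = 1.96.
Half-width = 328, so σ = 328/1.96 = 167.35.
μ is the interval midpoint, 519.00.

μ = 519.00, σ = 167.35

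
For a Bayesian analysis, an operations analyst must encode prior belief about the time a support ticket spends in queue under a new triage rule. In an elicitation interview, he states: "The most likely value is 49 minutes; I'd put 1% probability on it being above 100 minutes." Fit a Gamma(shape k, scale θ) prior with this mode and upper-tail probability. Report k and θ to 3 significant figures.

k ≈ 10.6, θ ≈ 5.1

Gamma(k,θ) with k>1 has mode (k−1)θ, so θ = 49/(k−1).
Need P(X < 100) = 0.99 with θ tied to k this way. Start at k = 2, θ = 49: P(X<100) ≈ 0.605.
Too low — raise k to concentrate. Iterating converges to k ≈ 10.6.
Then θ = 49/(10.6−1) ≈ 5.1.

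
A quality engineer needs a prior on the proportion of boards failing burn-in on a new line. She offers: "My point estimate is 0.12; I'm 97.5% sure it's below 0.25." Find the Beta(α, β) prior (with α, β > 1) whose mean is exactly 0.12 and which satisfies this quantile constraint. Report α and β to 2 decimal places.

α ≈ 3.88, β ≈ 28.47

With mean 0.12 fixed, write α = 0.12s, β = 0.88s where s = α+β.
Need P(θ < 0.25) = 0.975 under Beta(0.12s, 0.88s). Normal approximation: (q−m)/√(m(1−m)/s) ≈ z_{0.975} = 1.96, so s ≈ 0.12·0.88·(1.96)²/(0.25−0.12)² = 24.0.
At s = 24.0: P(θ<0.25) ≈ 0.958. Adjusting to match 0.975 gives s ≈ 32.36.
So α = 0.12·32.36 ≈ 3.88, β = 0.88·32.36 ≈ 28.47.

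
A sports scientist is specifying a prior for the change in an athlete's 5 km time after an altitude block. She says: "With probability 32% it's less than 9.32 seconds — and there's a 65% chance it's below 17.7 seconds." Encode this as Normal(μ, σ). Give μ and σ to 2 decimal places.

The p-quantile of Normal(μ,σ) is μ + z_p·σ, with z_{0.32} = -0.4677 and z_{0.65} = 0.3853.
Eliminate σ: μ = (z₂·x₁ − z₁·x₂)/(z₂ − z₁) = (0.3853·9.32 − (-0.4677)·17.7)/0.853 = 13.91.
Then σ = (x₂ − x₁)/(z₂ − z₁) = (17.7 − 9.32)/0.853 = 9.82.

μ = 13.91, σ = 9.82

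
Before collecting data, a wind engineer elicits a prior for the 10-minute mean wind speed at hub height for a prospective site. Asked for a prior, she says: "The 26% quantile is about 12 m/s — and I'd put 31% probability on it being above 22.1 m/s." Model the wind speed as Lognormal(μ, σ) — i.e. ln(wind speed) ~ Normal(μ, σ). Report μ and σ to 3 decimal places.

μ ≈ 2.830, σ ≈ 0.536

If T ~ Lognormal(μ,σ) then ln T ~ Normal(μ,σ), so the p-quantile of ln T is μ + z_p·σ.
ln(12) = 2.485 and ln(22.1) = 3.096; z_{0.26} = -0.6433, z_{0.69} = 0.4959.
σ = (3.096 − 2.485)/(0.4959 − (-0.6433)) = 0.536.
μ = 2.485 − (-0.6433)·0.536 = 2.830.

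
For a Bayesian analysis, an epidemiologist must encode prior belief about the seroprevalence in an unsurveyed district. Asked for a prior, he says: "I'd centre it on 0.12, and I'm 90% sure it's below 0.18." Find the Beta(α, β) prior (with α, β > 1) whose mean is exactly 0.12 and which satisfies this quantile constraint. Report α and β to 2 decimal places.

With mean 0.12 fixed, write α = 0.12s, β = 0.88s where s = α+β.
Need P(θ < 0.18) = 0.9 under Beta(0.12s, 0.88s). Normal approximation: (q−m)/√(m(1−m)/s) ≈ z_{0.9} = 1.28, so s ≈ 0.12·0.88·(1.28)²/(0.18−0.12)² = 48.2.
At s = 48.2: P(θ<0.18) ≈ 0.893. Adjusting to match 0.9 gives s ≈ 51.78.
So α = 0.12·51.78 ≈ 6.21, β = 0.88·51.78 ≈ 45.57.

α ≈ 6.21, β ≈ 45.57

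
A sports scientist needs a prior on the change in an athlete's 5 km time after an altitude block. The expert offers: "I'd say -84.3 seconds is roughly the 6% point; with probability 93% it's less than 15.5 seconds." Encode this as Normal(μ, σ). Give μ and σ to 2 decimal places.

μ = -33.10, σ = 32.93

For Normal(μ,σ), the p-quantile is μ + z_p·σ. Here z_{0.06} = -1.555, z_{0.93} = 1.476.
So -84.3 = μ − 1.555σ and 15.5 = μ + 1.476σ.
Subtracting: σ = (15.5 − -84.3)/(1.476 − (-1.555)) = 32.93.
Then μ = -84.3 − (-1.555)·32.93 = -33.10.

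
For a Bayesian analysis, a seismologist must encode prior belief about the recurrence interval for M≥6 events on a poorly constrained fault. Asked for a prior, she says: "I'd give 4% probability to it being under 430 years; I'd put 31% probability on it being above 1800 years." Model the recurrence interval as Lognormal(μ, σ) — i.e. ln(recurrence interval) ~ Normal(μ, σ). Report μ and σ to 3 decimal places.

If T ~ Lognormal(μ,σ) then ln T ~ Normal(μ,σ), so the p-quantile of ln T is μ + z_p·σ.
ln(430) = 6.064 and ln(1800) = 7.496; z_{0.04} = -1.751, z_{0.69} = 0.4959.
σ = (7.496 − 6.064)/(0.4959 − (-1.751)) = 0.637.
μ = 6.064 − (-1.751)·0.637 = 7.180.

μ ≈ 7.180, σ ≈ 0.637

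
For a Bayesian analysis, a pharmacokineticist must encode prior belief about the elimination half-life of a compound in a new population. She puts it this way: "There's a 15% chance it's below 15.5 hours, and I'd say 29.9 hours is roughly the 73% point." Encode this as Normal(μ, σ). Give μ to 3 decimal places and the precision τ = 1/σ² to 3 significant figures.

μ = 24.549, τ = 0.0131

The p-quantile of Normal(μ,σ) is μ + z_p·σ, with z_{0.15} = -1.036 and z_{0.73} = 0.6128.
Eliminate σ: μ = (z₂·x₁ − z₁·x₂)/(z₂ − z₁) = (0.6128·15.5 − (-1.036)·29.9)/1.649 = 24.549.
Then σ = (x₂ − x₁)/(z₂ − z₁) = (29.9 − 15.5)/1.649 = 8.731.
Precision τ = 1/σ² = 1/8.731² = 0.0131.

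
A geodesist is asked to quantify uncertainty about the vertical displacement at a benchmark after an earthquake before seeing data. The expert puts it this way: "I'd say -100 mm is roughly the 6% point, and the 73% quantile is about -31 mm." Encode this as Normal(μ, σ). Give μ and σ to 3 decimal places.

For Normal(μ,σ), the p-quantile is μ + z_p·σ. Here z_{0.06} = -1.555, z_{0.73} = 0.6128.
So -100 = μ − 1.555σ and -31 = μ + 0.6128σ.
Subtracting: σ = (-31 − -100)/(0.6128 − (-1.555)) = 31.833.
Then μ = -100 − (-1.555)·31.833 = -50.507.

μ = -50.507, σ = 31.833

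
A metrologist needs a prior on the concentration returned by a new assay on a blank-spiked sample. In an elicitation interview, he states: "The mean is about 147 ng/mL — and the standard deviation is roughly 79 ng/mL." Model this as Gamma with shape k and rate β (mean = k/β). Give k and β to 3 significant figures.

For Gamma(k, rate β): mean = k/β, variance = k/β², so CV = 1/√k.
CV = SD/mean = 79/147 = 0.5374, hence k = 1/CV² = 3.46.
Then β = k/mean = 3.46/147 = 0.0236.

k ≈ 3.46, β ≈ 0.0236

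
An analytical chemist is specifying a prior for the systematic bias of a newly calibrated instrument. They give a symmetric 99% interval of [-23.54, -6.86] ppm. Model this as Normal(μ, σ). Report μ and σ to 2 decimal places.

A symmetric 99% interval runs μ ± z·σ with z = 2.576.
Half-width = 8.34, so σ = 8.34/2.576 = 3.24.
μ is the interval midpoint, -15.20.

μ = -15.20, σ = 3.24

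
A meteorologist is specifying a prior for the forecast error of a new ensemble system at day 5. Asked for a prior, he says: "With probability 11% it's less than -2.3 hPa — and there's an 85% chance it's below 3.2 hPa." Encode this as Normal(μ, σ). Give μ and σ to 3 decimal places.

For Normal(μ,σ), the p-quantile is μ + z_p·σ. Here z_{0.11} = -1.227, z_{0.85} = 1.036.
So -2.3 = μ − 1.227σ and 3.2 = μ + 1.036σ.
Subtracting: σ = (3.2 − -2.3)/(1.036 − (-1.227)) = 2.430.
Then μ = -2.3 − (-1.227)·2.430 = 0.681.

μ = 0.681, σ = 2.430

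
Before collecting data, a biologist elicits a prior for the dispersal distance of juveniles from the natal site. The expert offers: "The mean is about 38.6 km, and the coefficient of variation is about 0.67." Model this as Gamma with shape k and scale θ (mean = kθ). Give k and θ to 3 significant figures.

k ≈ 2.23, θ ≈ 17.3

For Gamma(k, scale θ): mean = kθ, variance = kθ², so CV = 1/√k.
CV = 0.67, hence k = 1/CV² = 2.23.
Then θ = mean/k = 38.6/2.23 = 17.3.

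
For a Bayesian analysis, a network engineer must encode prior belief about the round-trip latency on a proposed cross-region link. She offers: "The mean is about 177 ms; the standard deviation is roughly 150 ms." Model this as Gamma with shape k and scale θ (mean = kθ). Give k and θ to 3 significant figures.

k ≈ 1.39, θ ≈ 127

For Gamma(k, scale θ): mean = kθ, variance = kθ², so CV = 1/√k.
CV = SD/mean = 150/177 = 0.8475, hence k = 1/CV² = 1.39.
Then θ = mean/k = 177/1.39 = 127.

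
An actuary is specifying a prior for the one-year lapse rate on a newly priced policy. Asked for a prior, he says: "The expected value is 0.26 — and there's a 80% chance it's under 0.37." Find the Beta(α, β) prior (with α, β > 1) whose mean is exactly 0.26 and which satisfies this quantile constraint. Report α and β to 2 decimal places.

α ≈ 2.65, β ≈ 7.53

With mean 0.26 fixed, write α = 0.26s, β = 0.74s where s = α+β.
Need P(θ < 0.37) = 0.8 under Beta(0.26s, 0.74s). Normal approximation: (q−m)/√(m(1−m)/s) ≈ z_{0.8} = 0.842, so s ≈ 0.26·0.74·(0.842)²/(0.37−0.26)² = 11.3.
At s = 11.3: P(θ<0.37) ≈ 0.809. Adjusting to match 0.8 gives s ≈ 10.18.
So α = 0.26·10.18 ≈ 2.65, β = 0.74·10.18 ≈ 7.53.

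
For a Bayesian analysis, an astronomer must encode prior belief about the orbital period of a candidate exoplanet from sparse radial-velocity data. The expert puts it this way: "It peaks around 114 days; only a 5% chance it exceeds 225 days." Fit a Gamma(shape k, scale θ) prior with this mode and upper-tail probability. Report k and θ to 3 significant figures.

k ≈ 7, θ ≈ 19

Gamma(k,θ) with k>1 has mode (k−1)θ, so θ = 114/(k−1).
Need P(X < 225) = 0.95 with θ tied to k this way. Start at k = 2, θ = 114: P(X<225) ≈ 0.587.
Too low — raise k to concentrate. Iterating converges to k ≈ 7.
Then θ = 114/(7−1) ≈ 19.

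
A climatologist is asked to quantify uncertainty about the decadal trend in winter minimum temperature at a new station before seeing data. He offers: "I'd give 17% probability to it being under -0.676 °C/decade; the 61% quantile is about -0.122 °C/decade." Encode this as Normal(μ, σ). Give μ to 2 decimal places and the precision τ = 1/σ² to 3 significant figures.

For Normal(μ,σ), the p-quantile is μ + z_p·σ. Here z_{0.17} = -0.9542, z_{0.61} = 0.2793.
So -0.676 = μ − 0.9542σ and -0.122 = μ + 0.2793σ.
Subtracting: σ = (-0.122 − -0.676)/(0.2793 − (-0.9542)) = 0.45.
Then μ = -0.676 − (-0.9542)·0.45 = -0.25.
Precision τ = 1/σ² = 1/0.4491² = 4.96.

μ = -0.25, τ = 4.96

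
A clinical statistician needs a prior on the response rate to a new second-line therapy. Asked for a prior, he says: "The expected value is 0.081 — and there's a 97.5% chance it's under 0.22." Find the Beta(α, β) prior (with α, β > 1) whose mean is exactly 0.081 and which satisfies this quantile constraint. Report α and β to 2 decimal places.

With mean 0.081 fixed, write α = 0.081s, β = 0.919s where s = α+β.
Need P(θ < 0.22) = 0.975 under Beta(0.081s, 0.919s). Normal approximation: (q−m)/√(m(1−m)/s) ≈ z_{0.975} = 1.96, so s ≈ 0.081·0.919·(1.96)²/(0.22−0.081)² = 14.8.
At s = 14.8: P(θ<0.22) ≈ 0.952. Adjusting to match 0.975 gives s ≈ 22.75.
So α = 0.081·22.75 ≈ 1.84, β = 0.919·22.75 ≈ 20.91.

α ≈ 1.84, β ≈ 20.91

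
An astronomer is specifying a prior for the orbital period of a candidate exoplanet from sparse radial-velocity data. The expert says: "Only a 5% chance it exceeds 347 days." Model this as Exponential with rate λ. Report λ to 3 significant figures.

P(T > 347.0) = e^(−λ·347.0) = 0.05, so λ = −ln(0.05)/347.0 = 0.00863.

λ ≈ 0.00863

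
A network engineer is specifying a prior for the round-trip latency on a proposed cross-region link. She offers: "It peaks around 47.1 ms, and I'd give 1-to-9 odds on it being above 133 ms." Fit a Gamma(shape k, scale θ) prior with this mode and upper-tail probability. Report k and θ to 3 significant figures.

k ≈ 2.77, θ ≈ 26.6

Gamma(k,θ) with k>1 has mode (k−1)θ, so θ = 47.1/(k−1).
Need P(X < 133) = 0.9 with θ tied to k this way. Start at k = 2, θ = 47.1: P(X<133) ≈ 0.773.
Too low — raise k to concentrate. Iterating converges to k ≈ 2.77.
Then θ = 47.1/(2.77−1) ≈ 26.6.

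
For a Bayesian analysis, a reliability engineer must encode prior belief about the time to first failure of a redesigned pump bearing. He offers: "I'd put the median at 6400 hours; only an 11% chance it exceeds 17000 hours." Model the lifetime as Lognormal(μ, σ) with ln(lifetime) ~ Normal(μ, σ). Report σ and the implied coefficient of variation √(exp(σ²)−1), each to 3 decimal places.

σ ≈ 0.796, CV ≈ 0.941

If T ~ Lognormal(μ,σ) then ln T ~ Normal(μ,σ), so the p-quantile of ln T is μ + z_p·σ.
ln(6400) = 8.764 and ln(17000) = 9.741; z_{0.5} = 0, z_{0.89} = 1.227.
σ = (9.741 − 8.764)/(1.227 − (0)) = 0.796.
μ = 8.764 − (0)·0.796 = 8.764.
CV = √(exp(σ²)−1) = √(exp(0.6344)−1) = 0.941.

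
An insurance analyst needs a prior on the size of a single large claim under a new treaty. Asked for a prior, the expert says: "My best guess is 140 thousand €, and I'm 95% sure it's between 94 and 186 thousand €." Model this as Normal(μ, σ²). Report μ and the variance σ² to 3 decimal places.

A symmetric 95% interval runs μ ± z·σ with z = 1.96.
Half-width = 46, so σ = 46/1.96 = 23.4698 and σ² = 550.832.
μ is the stated best guess, 140.000.

μ = 140.000, σ² = 550.832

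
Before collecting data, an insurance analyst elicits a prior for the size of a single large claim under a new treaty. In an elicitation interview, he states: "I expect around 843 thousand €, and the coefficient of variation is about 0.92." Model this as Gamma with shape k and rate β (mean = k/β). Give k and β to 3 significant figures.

For Gamma(k, rate β): mean = k/β, variance = k/β², so CV = 1/√k.
CV = 0.92, hence k = 1/CV² = 1.18.
Then β = k/mean = 1.18/843 = 0.0014.

k ≈ 1.18, β ≈ 0.0014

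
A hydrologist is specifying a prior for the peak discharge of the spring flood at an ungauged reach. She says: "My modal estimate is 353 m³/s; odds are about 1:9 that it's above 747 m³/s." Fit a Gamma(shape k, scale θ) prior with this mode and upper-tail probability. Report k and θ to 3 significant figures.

k ≈ 4.42, θ ≈ 103

Gamma(k,θ) with k>1 has mode (k−1)θ, so θ = 353/(k−1).
Need P(X < 747) = 0.9 with θ tied to k this way. Start at k = 2, θ = 353: P(X<747) ≈ 0.625.
Too low — raise k to concentrate. Iterating converges to k ≈ 4.42.
Then θ = 353/(4.42−1) ≈ 103.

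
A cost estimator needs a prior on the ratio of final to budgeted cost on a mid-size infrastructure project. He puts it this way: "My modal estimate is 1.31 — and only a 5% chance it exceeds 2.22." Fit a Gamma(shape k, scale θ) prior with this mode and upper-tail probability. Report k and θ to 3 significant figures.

k ≈ 11, θ ≈ 0.131

Gamma(k,θ) with k>1 has mode (k−1)θ, so θ = 1.31/(k−1).
Need P(X < 2.22) = 0.95 with θ tied to k this way. Start at k = 2, θ = 1.31: P(X<2.22) ≈ 0.505.
Too low — raise k to concentrate. Iterating converges to k ≈ 11.
Then θ = 1.31/(11−1) ≈ 0.131.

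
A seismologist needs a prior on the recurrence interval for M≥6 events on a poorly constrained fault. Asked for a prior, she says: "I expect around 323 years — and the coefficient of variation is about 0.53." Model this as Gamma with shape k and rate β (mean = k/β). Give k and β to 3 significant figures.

For Gamma(k, rate β): mean = k/β, variance = k/β², so CV = 1/√k.
CV = 0.53, hence k = 1/CV² = 3.56.
Then β = k/mean = 3.56/323 = 0.011.

k ≈ 3.56, β ≈ 0.011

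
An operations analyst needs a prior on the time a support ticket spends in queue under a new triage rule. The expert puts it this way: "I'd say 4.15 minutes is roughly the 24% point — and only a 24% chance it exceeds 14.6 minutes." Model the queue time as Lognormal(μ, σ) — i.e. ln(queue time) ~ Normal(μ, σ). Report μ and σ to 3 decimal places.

If T ~ Lognormal(μ,σ) then ln T ~ Normal(μ,σ), so the p-quantile of ln T is μ + z_p·σ.
ln(4.15) = 1.423 and ln(14.6) = 2.681; z_{0.24} = -0.7063, z_{0.76} = 0.7063.
σ = (2.681 − 1.423)/(0.7063 − (-0.7063)) = 0.890.
μ = 1.423 − (-0.7063)·0.890 = 2.052.

μ ≈ 2.052, σ ≈ 0.890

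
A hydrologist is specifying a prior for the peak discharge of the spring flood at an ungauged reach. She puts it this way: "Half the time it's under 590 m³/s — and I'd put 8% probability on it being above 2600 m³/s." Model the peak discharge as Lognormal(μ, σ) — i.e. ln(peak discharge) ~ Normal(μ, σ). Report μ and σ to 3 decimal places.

μ ≈ 6.380, σ ≈ 1.056

If T ~ Lognormal(μ,σ) then ln T ~ Normal(μ,σ), so the p-quantile of ln T is μ + z_p·σ.
ln(590) = 6.38 and ln(2600) = 7.863; z_{0.5} = 0, z_{0.92} = 1.405.
σ = (7.863 − 6.38)/(1.405 − (0)) = 1.056.
μ = 6.38 − (0)·1.056 = 6.380.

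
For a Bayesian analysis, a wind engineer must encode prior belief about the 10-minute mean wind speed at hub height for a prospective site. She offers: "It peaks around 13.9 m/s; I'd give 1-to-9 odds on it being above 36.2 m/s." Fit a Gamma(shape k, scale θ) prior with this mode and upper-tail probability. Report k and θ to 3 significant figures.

k ≈ 3.09, θ ≈ 6.64

Gamma(k,θ) with k>1 has mode (k−1)θ, so θ = 13.9/(k−1).
Need P(X < 36.2) = 0.9 with θ tied to k this way. Start at k = 2, θ = 13.9: P(X<36.2) ≈ 0.733.
Too low — raise k to concentrate. Iterating converges to k ≈ 3.09.
Then θ = 13.9/(3.09−1) ≈ 6.64.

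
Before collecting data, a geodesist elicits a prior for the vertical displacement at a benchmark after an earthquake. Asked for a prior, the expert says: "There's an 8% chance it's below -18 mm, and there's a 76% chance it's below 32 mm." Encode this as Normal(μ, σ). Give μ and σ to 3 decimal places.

μ = 15.274, σ = 23.681

For Normal(μ,σ), the p-quantile is μ + z_p·σ. Here z_{0.08} = -1.405, z_{0.76} = 0.7063.
So -18 = μ − 1.405σ and 32 = μ + 0.7063σ.
Subtracting: σ = (32 − -18)/(0.7063 − (-1.405)) = 23.681.
Then μ = -18 − (-1.405)·23.681 = 15.274.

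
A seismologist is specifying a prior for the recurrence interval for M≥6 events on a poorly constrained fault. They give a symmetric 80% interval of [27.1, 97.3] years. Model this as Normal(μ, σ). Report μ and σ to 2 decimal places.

μ = 62.20, σ = 27.39

A symmetric 80% interval runs μ ± z·σ with z = 1.282.
Half-width = 35.1, so σ = 35.1/1.282 = 27.39.
μ is the interval midpoint, 62.20.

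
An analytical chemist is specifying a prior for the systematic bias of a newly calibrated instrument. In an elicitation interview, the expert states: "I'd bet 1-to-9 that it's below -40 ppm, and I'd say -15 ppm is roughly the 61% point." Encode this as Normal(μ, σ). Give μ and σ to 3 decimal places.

μ = -19.474, σ = 16.017

For Normal(μ,σ), the p-quantile is μ + z_p·σ. Here z_{0.1} = -1.282, z_{0.61} = 0.2793.
So -40 = μ − 1.282σ and -15 = μ + 0.2793σ.
Subtracting: σ = (-15 − -40)/(0.2793 − (-1.282)) = 16.017.
Then μ = -40 − (-1.282)·16.017 = -19.474.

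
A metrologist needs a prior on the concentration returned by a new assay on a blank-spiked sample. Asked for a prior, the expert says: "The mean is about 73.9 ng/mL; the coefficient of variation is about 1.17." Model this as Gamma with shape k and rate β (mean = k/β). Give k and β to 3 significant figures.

k ≈ 0.731, β ≈ 0.00989

For Gamma(k, rate β): mean = k/β, variance = k/β², so CV = 1/√k.
CV = 1.17, hence k = 1/CV² = 0.731.
Then β = k/mean = 0.731/73.9 = 0.00989.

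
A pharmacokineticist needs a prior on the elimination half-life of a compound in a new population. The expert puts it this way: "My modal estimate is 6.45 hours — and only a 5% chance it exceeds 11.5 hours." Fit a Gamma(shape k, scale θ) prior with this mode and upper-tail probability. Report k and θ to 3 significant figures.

Gamma(k,θ) with k>1 has mode (k−1)θ, so θ = 6.45/(k−1).
Need P(X < 11.5) = 0.95 with θ tied to k this way. Start at k = 2, θ = 6.45: P(X<11.5) ≈ 0.532.
Too low — raise k to concentrate. Iterating converges to k ≈ 9.34.
Then θ = 6.45/(9.34−1) ≈ 0.774.

k ≈ 9.34, θ ≈ 0.774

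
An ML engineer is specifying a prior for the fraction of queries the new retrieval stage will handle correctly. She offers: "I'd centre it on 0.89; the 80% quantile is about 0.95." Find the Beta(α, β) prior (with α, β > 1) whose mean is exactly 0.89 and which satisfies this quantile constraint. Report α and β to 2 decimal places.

α ≈ 17.23, β ≈ 2.13

With mean 0.89 fixed, write α = 0.89s, β = 0.11s where s = α+β.
Need P(θ < 0.95) = 0.8 under Beta(0.89s, 0.11s). Normal approximation: (q−m)/√(m(1−m)/s) ≈ z_{0.8} = 0.842, so s ≈ 0.89·0.11·(0.842)²/(0.95−0.89)² = 19.3.
At s = 19.3: P(θ<0.95) ≈ 0.799. Adjusting to match 0.8 gives s ≈ 19.36.
So α = 0.89·19.36 ≈ 17.23, β = 0.11·19.36 ≈ 2.13.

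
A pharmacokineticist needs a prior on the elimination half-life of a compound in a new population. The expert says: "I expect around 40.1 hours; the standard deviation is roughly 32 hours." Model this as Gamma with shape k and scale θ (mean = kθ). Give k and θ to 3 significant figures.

For Gamma(k, scale θ): mean = kθ, variance = kθ², so CV = 1/√k.
CV = SD/mean = 32/40.1 = 0.798, hence k = 1/CV² = 1.57.
Then θ = mean/k = 40.1/1.57 = 25.5.

k ≈ 1.57, θ ≈ 25.5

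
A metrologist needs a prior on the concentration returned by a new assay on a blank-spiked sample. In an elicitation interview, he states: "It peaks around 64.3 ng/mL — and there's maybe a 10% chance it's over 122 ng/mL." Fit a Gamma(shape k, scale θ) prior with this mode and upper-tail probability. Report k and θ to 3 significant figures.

Gamma(k,θ) with k>1 has mode (k−1)θ, so θ = 64.3/(k−1).
Need P(X < 122) = 0.9 with θ tied to k this way. Start at k = 2, θ = 64.3: P(X<122) ≈ 0.565.
Too low — raise k to concentrate. Iterating converges to k ≈ 5.66.
Then θ = 64.3/(5.66−1) ≈ 13.8.

k ≈ 5.66, θ ≈ 13.8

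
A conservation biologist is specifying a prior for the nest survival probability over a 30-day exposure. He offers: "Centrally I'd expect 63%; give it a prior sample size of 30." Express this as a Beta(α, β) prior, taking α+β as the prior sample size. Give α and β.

Under the effective-sample-size interpretation, Beta(α, β) has prior mean α/(α+β) and prior sample size α+β.
So α+β = 30 and α/(α+β) = 0.63, giving α = 0.63·30 = 18.9 and β = 30 − 18.9 = 11.1.

α = 18.9, β = 11.1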